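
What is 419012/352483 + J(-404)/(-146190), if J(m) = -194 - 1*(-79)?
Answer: 12259179965/10305897954 ≈ 1.1895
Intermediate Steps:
J(m) = -115 (J(m) = -194 + 79 = -115)
419012/352483 + J(-404)/(-146190) = 419012/352483 - 115/(-146190) = 419012*(1/352483) - 115*(-1/146190) = 419012/352483 + 23/29238 = 12259179965/10305897954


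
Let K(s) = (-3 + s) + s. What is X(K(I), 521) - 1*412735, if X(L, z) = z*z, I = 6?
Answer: -141294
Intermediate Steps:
K(s) = -3 + 2*s
X(L, z) = z²
X(K(I), 521) - 1*412735 = 521² - 1*412735 = 271441 - 412735 = -141294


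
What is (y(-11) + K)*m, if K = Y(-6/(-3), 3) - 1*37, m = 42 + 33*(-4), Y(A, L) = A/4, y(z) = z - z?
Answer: 3285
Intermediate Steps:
y(z) = 0
Y(A, L) = A/4 (Y(A, L) = A*(1/4) = A/4)
m = -90 (m = 42 - 132 = -90)
K = -73/2 (K = (-6/(-3))/4 - 1*37 = (-6*(-1/3))/4 - 37 = (1/4)*2 - 37 = 1/2 - 37 = -73/2 ≈ -36.500)
(y(-11) + K)*m = (0 - 73/2)*(-90) = -73/2*(-90) = 3285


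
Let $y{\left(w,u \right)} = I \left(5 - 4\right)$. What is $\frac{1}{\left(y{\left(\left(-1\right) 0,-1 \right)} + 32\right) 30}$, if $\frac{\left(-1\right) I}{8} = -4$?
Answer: $\frac{1}{1920} \approx 0.00052083$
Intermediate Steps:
$I = 32$ ($I = \left(-8\right) \left(-4\right) = 32$)
$y{\left(w,u \right)} = 32$ ($y{\left(w,u \right)} = 32 \left(5 - 4\right) = 32 \cdot 1 = 32$)
$\frac{1}{\left(y{\left(\left(-1\right) 0,-1 \right)} + 32\right) 30} = \frac{1}{\left(32 + 32\right) 30} = \frac{1}{64 \cdot 30} = \frac{1}{1920}$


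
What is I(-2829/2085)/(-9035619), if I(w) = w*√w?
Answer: 41*I*√655385/189757820325 ≈ 1.7492e-7*I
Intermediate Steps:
I(w) = w^(3/2)
I(-2829/2085)/(-9035619) = (-2829/2085)^(3/2)/(-9035619) = (-2829*1/2085)^(3/2)*(-1/9035619) = (-943/695)^(3/2)*(-1/9035619) = -943*I*√655385/483025*(-1/9035619) = 41*I*√655385/189757820325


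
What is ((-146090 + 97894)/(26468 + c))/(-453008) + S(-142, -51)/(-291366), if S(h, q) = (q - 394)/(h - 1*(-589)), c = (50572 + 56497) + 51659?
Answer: 1817102958823/455273767228691664 ≈ 3.9912e-6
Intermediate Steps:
c = 158728 (c = 107069 + 51659 = 158728)
S(h, q) = (-394 + q)/(589 + h) (S(h, q) = (-394 + q)/(h + 589) = (-394 + q)/(589 + h))
((-146090 + 97894)/(26468 + c))/(-453008) + S(-142, -51)/(-291366) = ((-146090 + 97894)/(26468 + 158728))/(-453008) + ((-394 - 51)/(589 - 142))/(-291366) = -48196/185196*(-1/453008) + (-445/447)*(-1/291366) = -48196*1/185196*(-1/453008) + ((1/447)*(-445))*(-1/291366) = -12049/46299*(-1/453008) - 445/447*(-1/291366) = 12049/20973817392 + 445/130240602 = 1817102958823/455273767228691664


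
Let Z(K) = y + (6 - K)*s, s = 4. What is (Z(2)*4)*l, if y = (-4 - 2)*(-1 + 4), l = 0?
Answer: 0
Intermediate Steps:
y = -18 (y = -6*3 = -18)
Z(K) = 6 - 4*K (Z(K) = -18 + (6 - K)*4 = -18 + (24 - 4*K) = 6 - 4*K)
(Z(2)*4)*l = ((6 - 4*2)*4)*0 = ((6 - 8)*4)*0 = -2*4*0 = -8*0 = 0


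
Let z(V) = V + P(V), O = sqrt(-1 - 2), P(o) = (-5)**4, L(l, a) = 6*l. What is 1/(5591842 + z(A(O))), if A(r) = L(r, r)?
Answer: 5592467/31275687146197 - 6*I*sqrt(3)/31275687146197 ≈ 1.7881e-7 - 3.3228e-13*I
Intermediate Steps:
P(o) = 625
O = I*sqrt(3) (O = sqrt(-3) = I*sqrt(3) ≈ 1.732*I)
A(r) = 6*r
z(V) = 625 + V (z(V) = V + 625 = 625 + V)
1/(5591842 + z(A(O))) = 1/(5591842 + (625 + 6*(I*sqrt(3)))) = 1/(5591842 + (625 + 6*I*sqrt(3))) = 1/(5592467 + 6*I*sqrt(3))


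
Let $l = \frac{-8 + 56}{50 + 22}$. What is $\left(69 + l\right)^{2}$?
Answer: $\frac{43681}{9} \approx 4853.4$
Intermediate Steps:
$l = \frac{2}{3}$ ($l = \frac{48}{72} = 48 \cdot \frac{1}{72} = \frac{2}{3} \approx 0.66667$)
$\left(69 + l\right)^{2} = \left(69 + \frac{2}{3}\right)^{2} = \left(\frac{209}{3}\right)^{2} = \frac{43681}{9}$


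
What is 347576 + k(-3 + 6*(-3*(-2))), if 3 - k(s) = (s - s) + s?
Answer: 347546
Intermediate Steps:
k(s) = 3 - s (k(s) = 3 - ((s - s) + s) = 3 - (0 + s) = 3 - s)
347576 + k(-3 + 6*(-3*(-2))) = 347576 + (3 - (-3 + 6*(-3*(-2)))) = 347576 + (3 - (-3 + 6*6)) = 347576 + (3 - (-3 + 36)) = 347576 + (3 - 1*33) = 347576 + (3 - 33) = 347576 - 30 = 347546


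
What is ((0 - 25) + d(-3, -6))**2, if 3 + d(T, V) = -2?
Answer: 900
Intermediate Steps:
d(T, V) = -5 (d(T, V) = -3 - 2 = -5)
((0 - 25) + d(-3, -6))**2 = ((0 - 25) - 5)**2 = (-25 - 5)**2 = (-30)**2 = 900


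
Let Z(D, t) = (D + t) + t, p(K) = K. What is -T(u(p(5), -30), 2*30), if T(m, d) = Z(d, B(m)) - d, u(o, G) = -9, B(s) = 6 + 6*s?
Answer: 96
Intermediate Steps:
Z(D, t) = D + 2*t
T(m, d) = 12 + 12*m (T(m, d) = (d + 2*(6 + 6*m)) - d = (d + (12 + 12*m)) - d = (12 + d + 12*m) - d = 12 + 12*m)
-T(u(p(5), -30), 2*30) = -(12 + 12*(-9)) = -(12 - 108) = -1*(-96) = 96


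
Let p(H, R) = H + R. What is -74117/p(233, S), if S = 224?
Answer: -74117/457 ≈ -162.18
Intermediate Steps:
-74117/p(233, S) = -74117/(233 + 224) = -74117/457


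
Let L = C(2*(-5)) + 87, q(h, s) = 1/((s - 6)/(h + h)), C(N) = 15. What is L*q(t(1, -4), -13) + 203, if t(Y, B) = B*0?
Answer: 203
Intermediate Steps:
t(Y, B) = 0
q(h, s) = 2*h/(-6 + s) (q(h, s) = 1/((-6 + s)/((2*h))) = 1/((-6 + s)*(1/(2*h))) = 1/((-6 + s)/(2*h)) = 2*h/(-6 + s))
L = 102 (L = 15 + 87 = 102)
L*q(t(1, -4), -13) + 203 = 102*(2*0/(-6 - 13)) + 203 = 102*(2*0/(-19)) + 203 = 102*(2*0*(-1/19)) + 203 = 102*0 + 203 = 0 + 203 = 203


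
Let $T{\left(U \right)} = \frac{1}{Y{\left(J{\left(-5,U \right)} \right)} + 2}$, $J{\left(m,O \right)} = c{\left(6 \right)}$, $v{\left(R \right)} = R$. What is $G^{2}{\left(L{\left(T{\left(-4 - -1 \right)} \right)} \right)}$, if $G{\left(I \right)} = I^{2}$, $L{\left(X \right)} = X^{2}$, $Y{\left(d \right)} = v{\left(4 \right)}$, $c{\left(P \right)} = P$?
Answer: $\frac{1}{1679616} \approx 5.9537 \cdot 10^{-7}$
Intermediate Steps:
$J{\left(m,O \right)} = 6$
$Y{\left(d \right)} = 4$
$T{\left(U \right)} = \frac{1}{6}$ ($T{\left(U \right)} = \frac{1}{4 + 2} = \frac{1}{6}$)
$G^{2}{\left(L{\left(T{\left(-4 - -1 \right)} \right)} \right)} = \left(\left(\left(\frac{1}{6}\right)^{2}\right)^{2}\right)^{2} = \left(\left(\frac{1}{36}\right)^{2}\right)^{2} = \left(\frac{1}{1296}\right)^{2} = \frac{1}{1679616}$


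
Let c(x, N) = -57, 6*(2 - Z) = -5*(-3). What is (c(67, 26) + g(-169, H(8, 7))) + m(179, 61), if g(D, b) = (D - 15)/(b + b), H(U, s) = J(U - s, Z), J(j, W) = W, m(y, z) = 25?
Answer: 152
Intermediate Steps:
Z = -½ (Z = 2 - (-5)*(-3)/6 = 2 - ⅙*15 = 2 - 5/2 = -½ ≈ -0.50000)
H(U, s) = -½
g(D, b) = (-15 + D)/(2*b) (g(D, b) = (-15 + D)/((2*b)) = (-15 + D)*(1/(2*b)) = (-15 + D)/(2*b))
(c(67, 26) + g(-169, H(8, 7))) + m(179, 61) = (-57 + (-15 - 169)/(2*(-½))) + 25 = (-57 + (½)*(-2)*(-184)) + 25 = (-57 + 184) + 25 = 127 + 25 = 152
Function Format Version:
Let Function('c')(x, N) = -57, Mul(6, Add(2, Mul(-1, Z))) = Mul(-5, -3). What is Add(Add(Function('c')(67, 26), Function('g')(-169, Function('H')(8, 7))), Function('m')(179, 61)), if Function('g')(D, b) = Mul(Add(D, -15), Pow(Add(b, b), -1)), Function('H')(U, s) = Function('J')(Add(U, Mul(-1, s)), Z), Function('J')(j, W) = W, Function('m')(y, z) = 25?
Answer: 152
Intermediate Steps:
Z = Rational(-1, 2) (Z = Add(2, Mul(Rational(-1, 6), Mul(-5, -3))) = Add(2, Mul(Rational(-1, 6), 15)) = Add(2, Rational(-5, 2)) = Rational(-1, 2) ≈ -0.50000)
Function('H')(U, s) = Rational(-1, 2)
Function('g')(D, b) = Mul(Rational(1, 2), Pow(b, -1), Add(-15, D)) (Function('g')(D, b) = Mul(Add(-15, D), Pow(Mul(2, b), -1)) = Mul(Add(-15, D), Mul(Rational(1, 2), Pow(b, -1))) = Mul(Rational(1, 2), Pow(b, -1), Add(-15, D)))
Add(Add(Function('c')(67, 26), Function('g')(-169, Function('H')(8, 7))), Function('m')(179, 61)) = Add(Add(-57, Mul(Rational(1, 2), Pow(Rational(-1, 2), -1), Add(-15, -169))), 25) = Add(Add(-57, Mul(Rational(1, 2), -2, -184)), 25) = Add(Add(-57, 184), 25) = Add(127, 25) = 152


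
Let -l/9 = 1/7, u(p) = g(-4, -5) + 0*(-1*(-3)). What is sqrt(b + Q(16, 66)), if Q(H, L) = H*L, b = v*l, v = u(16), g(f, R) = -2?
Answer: sqrt(51870)/7 ≈ 32.536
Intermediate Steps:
u(p) = -2 (u(p) = -2 + 0*(-1*(-3)) = -2 + 0*3 = -2 + 0 = -2)
v = -2
l = -9/7 ≈ -1.2857
b = 18/7 (b = -2*(-9/7) = 18/7 ≈ 2.5714)
sqrt(b + Q(16, 66)) = sqrt(18/7 + 16*66) = sqrt(18/7 + 1056) = sqrt(7410/7) = sqrt(51870)/7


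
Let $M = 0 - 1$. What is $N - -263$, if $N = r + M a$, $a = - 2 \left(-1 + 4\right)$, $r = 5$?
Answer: $274$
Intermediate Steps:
$M = -1$
$a = -6$ ($a = - 2 \cdot 3 = \left(-1\right) 6 = -6$)
$N = 11$ ($N = 5 - -6 = 5 + 6 = 11$)
$N - -263 = 11 - -263 = 11 + 263 = 274$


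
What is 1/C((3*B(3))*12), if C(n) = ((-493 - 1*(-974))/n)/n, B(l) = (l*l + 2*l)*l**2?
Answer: 23619600/481 ≈ 49105.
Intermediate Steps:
B(l) = l**2*(l**2 + 2*l) (B(l) = (l**2 + 2*l)*l**2 = l**2*(l**2 + 2*l))
C(n) = 481/n**2 (C(n) = ((-493 + 974)/n)/n = (481/n)/n = 481/n**2)
1/C((3*B(3))*12) = 1/(481/((3*(3**3*(2 + 3)))*12)**2) = 1/(481/((3*(27*5))*12)**2) = 1/(481/((3*135)*12)**2) = 1/(481/(405*12)**2) = 1/(481/4860**2) = 1/(481*(1/23619600)) = 1/(481/23619600) = 23619600/481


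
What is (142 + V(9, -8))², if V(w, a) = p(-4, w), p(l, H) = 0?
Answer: 20164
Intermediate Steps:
V(w, a) = 0
(142 + V(9, -8))² = (142 + 0)² = 142² = 20164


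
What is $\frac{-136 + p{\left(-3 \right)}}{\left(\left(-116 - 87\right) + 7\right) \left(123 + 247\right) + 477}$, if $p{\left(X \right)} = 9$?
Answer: $\frac{127}{72043} \approx 0.0017628$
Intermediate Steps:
$\frac{-136 + p{\left(-3 \right)}}{\left(\left(-116 - 87\right) + 7\right) \left(123 + 247\right) + 477} = \frac{-136 + 9}{\left(\left(-116 - 87\right) + 7\right) \left(123 + 247\right) + 477} = - \frac{127}{\left(\left(-116 - 87\right) + 7\right) 370 + 477} = - \frac{127}{\left(-203 + 7\right) 370 + 477} = - \frac{127}{\left(-196\right) 370 + 477} = - \frac{127}{-72520 + 477} = - \frac{127}{-72043} = \left(-127\right) \left(- \frac{1}{72043}\right) = \frac{127}{72043}$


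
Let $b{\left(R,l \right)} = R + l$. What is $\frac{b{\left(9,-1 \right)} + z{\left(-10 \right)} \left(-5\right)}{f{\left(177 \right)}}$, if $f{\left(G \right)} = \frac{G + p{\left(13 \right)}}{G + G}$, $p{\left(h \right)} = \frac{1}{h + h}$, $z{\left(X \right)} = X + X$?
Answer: $\frac{994032}{4603} \approx 215.95$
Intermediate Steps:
$z{\left(X \right)} = 2 X$
$p{\left(h \right)} = \frac{1}{2 h}$
$f{\left(G \right)} = \frac{\frac{1}{26} + G}{2 G}$ ($f{\left(G \right)} = \frac{G + \frac{1}{2 \cdot 13}}{G + G} = \frac{G + \frac{1}{2} \cdot \frac{1}{13}}{2 G} = \left(G + \frac{1}{26}\right) \frac{1}{2 G} = \left(\frac{1}{26} + G\right) \frac{1}{2 G} = \frac{\frac{1}{26} + G}{2 G}$)
$\frac{b{\left(9,-1 \right)} + z{\left(-10 \right)} \left(-5\right)}{f{\left(177 \right)}} = \frac{\left(9 - 1\right) + 2 \left(-10\right) \left(-5\right)}{\frac{1}{52} \cdot \frac{1}{177} \left(1 + 26 \cdot 177\right)} = \frac{8 - -100}{\frac{1}{52} \cdot \frac{1}{177} \left(1 + 4602\right)} = \frac{8 + 100}{\frac{1}{52} \cdot \frac{1}{177} \cdot 4603} = \frac{108}{\frac{4603}{9204}} = 108 \cdot \frac{9204}{4603} = \frac{994032}{4603}$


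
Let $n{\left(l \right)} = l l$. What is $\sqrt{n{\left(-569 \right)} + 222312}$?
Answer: $11 \sqrt{4513} \approx 738.97$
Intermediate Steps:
$n{\left(l \right)} = l^{2}$
$\sqrt{n{\left(-569 \right)} + 222312} = \sqrt{\left(-569\right)^{2} + 222312} = \sqrt{323761 + 222312} = \sqrt{546073} = 11 \sqrt{4513}$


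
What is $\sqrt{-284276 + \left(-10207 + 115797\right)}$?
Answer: $9 i \sqrt{2206} \approx 422.71 i$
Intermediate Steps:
$\sqrt{-284276 + \left(-10207 + 115797\right)} = \sqrt{-284276 + 105590} = \sqrt{-178686} = 9 i \sqrt{2206}$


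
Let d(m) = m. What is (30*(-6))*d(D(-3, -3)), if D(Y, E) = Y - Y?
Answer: 0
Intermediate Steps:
D(Y, E) = 0
(30*(-6))*d(D(-3, -3)) = (30*(-6))*0 = -180*0 = 0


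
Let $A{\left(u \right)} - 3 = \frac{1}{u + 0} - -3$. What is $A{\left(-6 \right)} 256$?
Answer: $\frac{4480}{3} \approx 1493.3$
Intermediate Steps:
$A{\left(u \right)} = 6 + \frac{1}{u}$ ($A{\left(u \right)} = 3 + \left(\frac{1}{u + 0} - -3\right) = 3 + \left(\frac{1}{u} + 3\right) = 3 + \left(3 + \frac{1}{u}\right) = 6 + \frac{1}{u}$)
$A{\left(-6 \right)} 256 = \left(6 + \frac{1}{-6}\right) 256 = \left(6 - \frac{1}{6}\right) 256 = \frac{35}{6} \cdot 256 = \frac{4480}{3}$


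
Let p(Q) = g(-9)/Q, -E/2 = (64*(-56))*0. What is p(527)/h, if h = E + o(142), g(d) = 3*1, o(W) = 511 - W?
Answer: 1/64821 ≈ 1.5427e-5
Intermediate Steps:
g(d) = 3
E = 0 (E = -2*64*(-56)*0 = -(-7168)*0 = -2*0 = 0)
p(Q) = 3/Q
h = 369 (h = 0 + (511 - 1*142) = 0 + (511 - 142) = 0 + 369 = 369)
p(527)/h = (3/527)/369 = (3*(1/527))*(1/369) = (3/527)*(1/369) = 1/64821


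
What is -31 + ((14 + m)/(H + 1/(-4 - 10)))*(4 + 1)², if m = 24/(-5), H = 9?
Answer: -131/25 ≈ -5.2400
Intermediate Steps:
m = -24/5 (m = 24*(-⅕) = -24/5 ≈ -4.8000)
-31 + ((14 + m)/(H + 1/(-4 - 10)))*(4 + 1)² = -31 + ((14 - 24/5)/(9 + 1/(-4 - 10)))*(4 + 1)² = -31 + (46/(5*(9 + 1/(-14))))*5² = -31 + (46/(5*(9 - 1/14)))*25 = -31 + (46/(5*(125/14)))*25 = -31 + ((46/5)*(14/125))*25 = -31 + (644/625)*25 = -31 + 644/25 = -131/25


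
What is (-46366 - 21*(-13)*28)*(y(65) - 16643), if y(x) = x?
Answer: 641933316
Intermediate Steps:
(-46366 - 21*(-13)*28)*(y(65) - 16643) = (-46366 - 21*(-13)*28)*(65 - 16643) = (-46366 + 273*28)*(-16578) = (-46366 + 7644)*(-16578) = -38722*(-16578) = 641933316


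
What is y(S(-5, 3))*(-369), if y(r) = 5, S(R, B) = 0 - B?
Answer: -1845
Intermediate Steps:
S(R, B) = -B
y(S(-5, 3))*(-369) = 5*(-369) = -1845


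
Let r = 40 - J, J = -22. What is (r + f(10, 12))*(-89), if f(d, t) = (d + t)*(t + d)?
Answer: -48594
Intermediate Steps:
f(d, t) = (d + t)**2 (f(d, t) = (d + t)*(d + t) = (d + t)**2)
r = 62 (r = 40 - 1*(-22) = 40 + 22 = 62)
(r + f(10, 12))*(-89) = (62 + (10 + 12)**2)*(-89) = (62 + 22**2)*(-89) = (62 + 484)*(-89) = 546*(-89) = -48594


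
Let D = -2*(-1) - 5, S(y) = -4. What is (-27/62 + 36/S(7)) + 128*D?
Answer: -24393/62 ≈ -393.44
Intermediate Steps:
D = -3 (D = 2 - 5 = -3)
(-27/62 + 36/S(7)) + 128*D = (-27/62 + 36/(-4)) + 128*(-3) = (-27*1/62 + 36*(-1/4)) - 384 = (-27/62 - 9) - 384 = -585/62 - 384 = -24393/62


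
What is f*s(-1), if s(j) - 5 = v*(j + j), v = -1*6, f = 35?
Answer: 595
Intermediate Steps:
v = -6
s(j) = 5 - 12*j (s(j) = 5 - 6*(j + j) = 5 - 12*j)
f*s(-1) = 35*(5 - 12*(-1)) = 35*(5 + 12) = 35*17 = 595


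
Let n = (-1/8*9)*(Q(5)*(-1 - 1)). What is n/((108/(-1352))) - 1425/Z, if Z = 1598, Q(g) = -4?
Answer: 535849/4794 ≈ 111.77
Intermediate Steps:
n = -9 (n = (-1/8*9)*(-4*(-1 - 1)) = (-1*1/8*9)*(-4*(-2)) = -1/8*9*8 = -9/8*8 = -9)
n/((108/(-1352))) - 1425/Z = -9/(108/(-1352)) - 1425/1598 = -9/(108*(-1/1352)) - 1425*1/1598 = -9/(-27/338) - 1425/1598 = -9*(-338/27) - 1425/1598 = 338/3 - 1425/1598 = 535849/4794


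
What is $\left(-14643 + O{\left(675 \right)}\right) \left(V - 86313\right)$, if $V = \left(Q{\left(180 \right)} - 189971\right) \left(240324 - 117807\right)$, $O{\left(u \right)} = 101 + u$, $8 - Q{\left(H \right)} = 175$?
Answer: $323034866479353$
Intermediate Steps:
$Q{\left(H \right)} = -167$ ($Q{\left(H \right)} = 8 - 175 = -167$)
$V = -23295137346$ ($V = \left(-167 - 189971\right) \left(240324 - 117807\right) = \left(-190138\right) 122517 = -23295137346$)
$\left(-14643 + O{\left(675 \right)}\right) \left(V - 86313\right) = \left(-14643 + \left(101 + 675\right)\right) \left(-23295137346 - 86313\right) = \left(-14643 + 776\right) \left(-23295223659\right) = \left(-13867\right) \left(-23295223659\right) = 323034866479353$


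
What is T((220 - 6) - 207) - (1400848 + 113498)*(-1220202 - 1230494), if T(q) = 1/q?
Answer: 25978411793713/7 ≈ 3.7112e+12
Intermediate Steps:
T((220 - 6) - 207) - (1400848 + 113498)*(-1220202 - 1230494) = 1/((220 - 6) - 207) - (1400848 + 113498)*(-1220202 - 1230494) = 1/(214 - 207) - 1514346*(-2450696) = 1/7 - 1*(-3711201684816) = 1/7 + 3711201684816 = 25978411793713/7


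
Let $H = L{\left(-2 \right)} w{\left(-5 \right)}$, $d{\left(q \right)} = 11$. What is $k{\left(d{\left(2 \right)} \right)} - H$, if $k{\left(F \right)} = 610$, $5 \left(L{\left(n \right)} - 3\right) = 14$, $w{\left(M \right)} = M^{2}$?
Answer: $465$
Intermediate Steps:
$L{\left(n \right)} = \frac{29}{5}$ ($L{\left(n \right)} = 3 + \frac{1}{5} \cdot 14 = 3 + \frac{14}{5} = \frac{29}{5}$)
$H = 145$ ($H = \frac{29 \left(-5\right)^{2}}{5} = \frac{29}{5} \cdot 25 = 145$)
$k{\left(d{\left(2 \right)} \right)} - H = 610 - 145 = 465$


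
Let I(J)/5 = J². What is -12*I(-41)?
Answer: -100860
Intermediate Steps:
I(J) = 5*J²
-12*I(-41) = -60*(-41)² = -60*1681 = -12*8405 = -100860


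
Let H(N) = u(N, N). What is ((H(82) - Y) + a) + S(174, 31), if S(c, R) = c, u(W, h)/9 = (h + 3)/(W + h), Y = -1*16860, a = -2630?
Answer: 2363021/164 ≈ 14409.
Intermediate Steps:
Y = -16860
u(W, h) = 9*(3 + h)/(W + h) (u(W, h) = 9*((h + 3)/(W + h)) = 9*((3 + h)/(W + h)) = 9*(3 + h)/(W + h))
H(N) = 9*(3 + N)/(2*N) (H(N) = 9*(3 + N)/(N + N) = 9*(3 + N)/((2*N)) = 9*(1/(2*N))*(3 + N) = 9*(3 + N)/(2*N))
((H(82) - Y) + a) + S(174, 31) = (((9/2)*(3 + 82)/82 - 1*(-16860)) - 2630) + 174 = (((9/2)*(1/82)*85 + 16860) - 2630) + 174 = ((765/164 + 16860) - 2630) + 174 = (2765805/164 - 2630) + 174 = 2334485/164 + 174 = 2363021/164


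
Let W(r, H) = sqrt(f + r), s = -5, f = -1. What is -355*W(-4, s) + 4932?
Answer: 4932 - 355*I*sqrt(5) ≈ 4932.0 - 793.8*I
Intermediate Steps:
W(r, H) = sqrt(-1 + r)
-355*W(-4, s) + 4932 = -355*sqrt(-1 - 4) + 4932 = -355*I*sqrt(5) + 4932 = 4932 - 355*I*sqrt(5)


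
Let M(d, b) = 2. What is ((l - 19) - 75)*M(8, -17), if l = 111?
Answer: 34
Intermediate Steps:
((l - 19) - 75)*M(8, -17) = ((111 - 19) - 75)*2 = (92 - 75)*2 = 17*2 = 34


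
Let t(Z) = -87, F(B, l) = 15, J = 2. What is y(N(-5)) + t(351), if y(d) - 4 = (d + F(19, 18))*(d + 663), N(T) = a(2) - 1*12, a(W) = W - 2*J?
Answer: 566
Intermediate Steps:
a(W) = -4 + W (a(W) = W - 2*2 = W - 4 = -4 + W)
N(T) = -14 (N(T) = (-4 + 2) - 1*12 = -2 - 12 = -14)
y(d) = 4 + (15 + d)*(663 + d) (y(d) = 4 + (d + 15)*(d + 663) = 4 + (15 + d)*(663 + d))
y(N(-5)) + t(351) = (9949 + (-14)² + 678*(-14)) - 87 = (9949 + 196 - 9492) - 87 = 653 - 87 = 566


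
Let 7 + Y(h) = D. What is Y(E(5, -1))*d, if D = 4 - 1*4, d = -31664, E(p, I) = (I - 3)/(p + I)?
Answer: 221648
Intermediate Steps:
E(p, I) = (-3 + I)/(I + p)
D = 0 (D = 4 - 4 = 0)
Y(h) = -7 (Y(h) = -7 + 0 = -7)
Y(E(5, -1))*d = -7*(-31664) = 221648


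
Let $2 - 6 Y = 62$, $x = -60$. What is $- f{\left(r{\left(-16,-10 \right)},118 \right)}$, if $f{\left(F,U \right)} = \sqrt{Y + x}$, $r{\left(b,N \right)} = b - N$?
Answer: $- i \sqrt{70} \approx - 8.3666 i$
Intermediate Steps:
$Y = -10$ ($Y = \frac{1}{3} - \frac{31}{3} = -10$)
$f{\left(F,U \right)} = i \sqrt{70}$ ($f{\left(F,U \right)} = \sqrt{-10 - 60} = \sqrt{-70} = i \sqrt{70}$)
$- f{\left(r{\left(-16,-10 \right)},118 \right)} = - i \sqrt{70}$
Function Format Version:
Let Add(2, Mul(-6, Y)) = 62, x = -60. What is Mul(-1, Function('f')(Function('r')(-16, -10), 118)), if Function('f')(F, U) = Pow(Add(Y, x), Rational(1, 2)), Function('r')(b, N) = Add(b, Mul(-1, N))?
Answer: Mul(-1, I, Pow(70, Rational(1, 2))) ≈ Mul(-8.3666, I)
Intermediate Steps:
Y = -10 (Y = Add(Rational(1, 3), Mul(Rational(-1, 6), 62)) = Add(Rational(1, 3), Rational(-31, 3)) = -10)
Function('f')(F, U) = Mul(I, Pow(70, Rational(1, 2))) (Function('f')(F, U) = Pow(Add(-10, -60), Rational(1, 2)) = Pow(-70, Rational(1, 2)) = Mul(I, Pow(70, Rational(1, 2))))
Mul(-1, Function('f')(Function('r')(-16, -10), 118)) = Mul(-1, Mul(I, Pow(70, Rational(1, 2)))) = Mul(-1, I, Pow(70, Rational(1, 2)))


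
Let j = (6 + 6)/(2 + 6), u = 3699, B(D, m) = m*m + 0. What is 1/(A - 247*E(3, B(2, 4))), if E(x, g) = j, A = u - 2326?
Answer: 2/2005 ≈ 0.00099751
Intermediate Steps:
B(D, m) = m² (B(D, m) = m² + 0 = m²)
A = 1373 (A = 3699 - 2326 = 1373)
j = 3/2 (j = 12/8 = 12*(⅛) = 3/2 ≈ 1.5000)
E(x, g) = 3/2
1/(A - 247*E(3, B(2, 4))) = 1/(1373 - 247*3/2) = 1/(1373 - 741/2) = 1/(2005/2) = 2/2005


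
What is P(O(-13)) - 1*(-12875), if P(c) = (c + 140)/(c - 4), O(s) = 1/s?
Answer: 680556/53 ≈ 12841.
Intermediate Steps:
P(c) = (140 + c)/(-4 + c)
P(O(-13)) - 1*(-12875) = (140 + 1/(-13))/(-4 + 1/(-13)) - 1*(-12875) = (140 - 1/13)/(-4 - 1/13) + 12875 = (1819/13)/(-53/13) + 12875 = -13/53*1819/13 + 12875 = -1819/53 + 12875 = 680556/53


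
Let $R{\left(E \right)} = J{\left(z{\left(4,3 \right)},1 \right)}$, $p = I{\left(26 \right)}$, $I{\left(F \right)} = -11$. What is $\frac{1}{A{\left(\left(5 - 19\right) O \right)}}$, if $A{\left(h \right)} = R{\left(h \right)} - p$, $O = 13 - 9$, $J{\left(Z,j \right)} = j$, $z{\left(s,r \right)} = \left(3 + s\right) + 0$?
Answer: $\frac{1}{12} \approx 0.083333$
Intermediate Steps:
$z{\left(s,r \right)} = 3 + s$
$p = -11$
$R{\left(E \right)} = 1$
$O = 4$ ($O = 13 - 9 = 4$)
$A{\left(h \right)} = 12$ ($A{\left(h \right)} = 1 - -11 = 1 + 11 = 12$)
$\frac{1}{A{\left(\left(5 - 19\right) O \right)}} = \frac{1}{12}$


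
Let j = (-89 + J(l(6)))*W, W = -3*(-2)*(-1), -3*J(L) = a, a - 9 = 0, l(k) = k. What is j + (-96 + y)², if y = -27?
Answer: 15681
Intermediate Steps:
a = 9 (a = 9 + 0 = 9)
J(L) = -3 (J(L) = -⅓*9 = -3)
W = -6 (W = 6*(-1) = -6)
j = 552 (j = (-89 - 3)*(-6) = -92*(-6) = 552)
j + (-96 + y)² = 552 + (-96 - 27)² = 552 + (-123)² = 552 + 15129 = 15681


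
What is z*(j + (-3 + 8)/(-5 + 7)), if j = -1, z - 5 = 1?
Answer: 9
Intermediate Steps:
z = 6 (z = 5 + 1 = 6)
z*(j + (-3 + 8)/(-5 + 7)) = 6*(-1 + (-3 + 8)/(-5 + 7)) = 6*(-1 + 5/2) = 6*(3/2) = 9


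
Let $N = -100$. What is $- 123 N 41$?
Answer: $504300$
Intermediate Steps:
$- 123 N 41 = \left(-123\right) \left(-100\right) 41 = 12300 \cdot 41 = 504300$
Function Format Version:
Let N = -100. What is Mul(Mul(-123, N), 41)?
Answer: 504300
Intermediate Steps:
Mul(Mul(-123, N), 41) = Mul(Mul(-123, -100), 41) = Mul(12300, 41) = 504300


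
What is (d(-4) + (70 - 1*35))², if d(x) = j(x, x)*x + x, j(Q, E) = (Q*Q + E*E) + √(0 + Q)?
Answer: 9345 + 1552*I ≈ 9345.0 + 1552.0*I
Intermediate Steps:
j(Q, E) = E² + √Q + Q² (j(Q, E) = (Q² + E²) + √Q = (E² + Q²) + √Q = E² + √Q + Q²)
d(x) = x + x*(√x + 2*x²) (d(x) = (x² + √x + x²)*x + x = (√x + 2*x²)*x + x = x*(√x + 2*x²) + x = x + x*(√x + 2*x²))
(d(-4) + (70 - 1*35))² = ((-4 + (-4)^(3/2) + 2*(-4)³) + (70 - 1*35))² = ((-4 - 8*I + 2*(-64)) + (70 - 35))² = ((-4 - 8*I - 128) + 35)² = ((-132 - 8*I) + 35)² = (-97 - 8*I)²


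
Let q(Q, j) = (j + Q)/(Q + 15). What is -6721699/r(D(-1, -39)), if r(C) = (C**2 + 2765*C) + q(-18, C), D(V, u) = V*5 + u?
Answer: 20165097/359110 ≈ 56.153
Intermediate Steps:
D(V, u) = u + 5*V (D(V, u) = 5*V + u = u + 5*V)
q(Q, j) = (Q + j)/(15 + Q)
r(C) = 6 + C**2 + 8294*C/3 (r(C) = (C**2 + 2765*C) + (-18 + C)/(15 - 18) = (C**2 + 2765*C) + (-18 + C)/(-3) = (C**2 + 2765*C) - (-18 + C)/3 = (C**2 + 2765*C) + (6 - C/3) = 6 + C**2 + 8294*C/3)
-6721699/r(D(-1, -39)) = -6721699/(6 + (-39 + 5*(-1))**2 + 8294*(-39 + 5*(-1))/3) = -6721699/(6 + (-39 - 5)**2 + 8294*(-39 - 5)/3) = -6721699/(6 + (-44)**2 + (8294/3)*(-44)) = -6721699/(6 + 1936 - 364936/3) = -6721699/(-359110/3) = -6721699*(-3/359110) = 20165097/359110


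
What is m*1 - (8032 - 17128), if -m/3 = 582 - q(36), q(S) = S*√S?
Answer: 7998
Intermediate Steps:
q(S) = S^(3/2)
m = -1098 (m = -3*(582 - 36^(3/2)) = -3*(582 - 1*216) = -3*(582 - 216) = -3*366 = -1098)
m*1 - (8032 - 17128) = -1098*1 - (8032 - 17128) = -1098 - 1*(-9096) = -1098 + 9096 = 7998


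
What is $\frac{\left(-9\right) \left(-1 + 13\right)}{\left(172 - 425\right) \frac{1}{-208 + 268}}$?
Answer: $\frac{6480}{253} \approx 25.613$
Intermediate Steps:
$\frac{\left(-9\right) \left(-1 + 13\right)}{\left(172 - 425\right) \frac{1}{-208 + 268}} = \frac{\left(-9\right) 12}{\left(-253\right) \frac{1}{60}} = - \frac{108}{\left(-253\right) \frac{1}{60}} = - \frac{108}{- \frac{253}{60}} = \left(-108\right) \left(- \frac{60}{253}\right) = \frac{6480}{253}$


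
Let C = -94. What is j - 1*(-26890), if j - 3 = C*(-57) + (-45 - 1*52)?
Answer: 32154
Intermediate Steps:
j = 5264 (j = 3 + (-94*(-57) + (-45 - 1*52)) = 3 + (5358 + (-45 - 52)) = 3 + (5358 - 97) = 3 + 5261 = 5264)
j - 1*(-26890) = 5264 - 1*(-26890) = 5264 + 26890 = 32154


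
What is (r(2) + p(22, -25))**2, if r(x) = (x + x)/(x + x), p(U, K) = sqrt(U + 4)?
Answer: (1 + sqrt(26))**2 ≈ 37.198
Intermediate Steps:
p(U, K) = sqrt(4 + U)
r(x) = 1 (r(x) = (2*x)/((2*x)) = (2*x)*(1/(2*x)) = 1)
(r(2) + p(22, -25))**2 = (1 + sqrt(4 + 22))**2 = (1 + sqrt(26))**2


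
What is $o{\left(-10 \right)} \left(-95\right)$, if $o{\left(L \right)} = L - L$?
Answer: $0$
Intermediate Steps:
$o{\left(L \right)} = 0$
$o{\left(-10 \right)} \left(-95\right) = 0 \left(-95\right) = 0$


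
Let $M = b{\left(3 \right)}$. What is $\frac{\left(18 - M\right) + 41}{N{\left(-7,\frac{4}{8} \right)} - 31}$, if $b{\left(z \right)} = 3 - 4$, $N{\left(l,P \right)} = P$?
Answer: $- \frac{120}{61} \approx -1.9672$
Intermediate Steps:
$b{\left(z \right)} = -1$
$M = -1$
$\frac{\left(18 - M\right) + 41}{N{\left(-7,\frac{4}{8} \right)} - 31} = \frac{\left(18 - -1\right) + 41}{\frac{4}{8} - 31} = \frac{\left(18 + 1\right) + 41}{4 \cdot \frac{1}{8} - 31} = \frac{19 + 41}{\frac{1}{2} - 31} = \frac{1}{- \frac{61}{2}} \cdot 60 = \left(- \frac{2}{61}\right) 60 = - \frac{120}{61}$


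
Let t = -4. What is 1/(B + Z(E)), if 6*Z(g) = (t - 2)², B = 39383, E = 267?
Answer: 1/39389 ≈ 2.5388e-5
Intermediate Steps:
Z(g) = 6 (Z(g) = (-4 - 2)²/6 = (⅙)*(-6)² = (⅙)*36 = 6)
1/(B + Z(E)) = 1/(39383 + 6) = 1/39389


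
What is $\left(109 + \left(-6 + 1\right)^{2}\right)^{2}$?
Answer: $17956$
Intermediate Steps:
$\left(109 + \left(-6 + 1\right)^{2}\right)^{2} = \left(109 + \left(-5\right)^{2}\right)^{2} = \left(109 + 25\right)^{2} = 134^{2} = 17956$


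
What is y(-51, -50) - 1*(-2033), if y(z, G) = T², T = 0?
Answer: 2033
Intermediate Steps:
y(z, G) = 0 (y(z, G) = 0² = 0)
y(-51, -50) - 1*(-2033) = 0 - 1*(-2033) = 0 + 2033 = 2033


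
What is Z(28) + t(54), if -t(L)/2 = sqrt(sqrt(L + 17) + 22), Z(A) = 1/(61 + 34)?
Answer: 1/95 - 2*sqrt(22 + sqrt(71)) ≈ -11.021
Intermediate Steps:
Z(A) = 1/95
t(L) = -2*sqrt(22 + sqrt(17 + L)) (t(L) = -2*sqrt(sqrt(L + 17) + 22) = -2*sqrt(sqrt(17 + L) + 22) = -2*sqrt(22 + sqrt(17 + L)))
Z(28) + t(54) = 1/95 - 2*sqrt(22 + sqrt(17 + 54)) = 1/95 - 2*sqrt(22 + sqrt(71))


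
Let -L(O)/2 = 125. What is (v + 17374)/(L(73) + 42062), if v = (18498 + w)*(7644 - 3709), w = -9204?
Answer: 9147316/10453 ≈ 875.09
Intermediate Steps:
L(O) = -250 (L(O) = -2*125 = -250)
v = 36571890 (v = (18498 - 9204)*(7644 - 3709) = 9294*3935 = 36571890)
(v + 17374)/(L(73) + 42062) = (36571890 + 17374)/(-250 + 42062) = 36589264/41812 = 36589264*(1/41812) = 9147316/10453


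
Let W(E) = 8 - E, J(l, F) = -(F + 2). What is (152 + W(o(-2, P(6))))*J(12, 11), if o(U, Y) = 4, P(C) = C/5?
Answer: -2028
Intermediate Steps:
P(C) = C/5 (P(C) = C*(1/5) = C/5)
J(l, F) = -2 - F (J(l, F) = -(2 + F) = -2 - F)
(152 + W(o(-2, P(6))))*J(12, 11) = (152 + (8 - 1*4))*(-2 - 1*11) = (152 + (8 - 4))*(-2 - 11) = (152 + 4)*(-13) = 156*(-13) = -2028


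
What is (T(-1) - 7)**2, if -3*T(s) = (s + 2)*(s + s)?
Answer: 361/9 ≈ 40.111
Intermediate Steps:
T(s) = -2*s*(2 + s)/3 (T(s) = -(s + 2)*(s + s)/3 = -(2 + s)*2*s/3 = -2*s*(2 + s)/3)
(T(-1) - 7)**2 = (-2/3*(-1)*(2 - 1) - 7)**2 = (-2/3*(-1)*1 - 7)**2 = (2/3 - 7)**2 = (-19/3)**2 = 361/9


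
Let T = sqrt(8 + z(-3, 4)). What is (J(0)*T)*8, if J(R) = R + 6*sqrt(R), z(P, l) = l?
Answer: 0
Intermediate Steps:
T = 2*sqrt(3) (T = sqrt(8 + 4) = sqrt(12) = 2*sqrt(3) ≈ 3.4641)
(J(0)*T)*8 = ((0 + 6*sqrt(0))*(2*sqrt(3)))*8 = ((0 + 6*0)*(2*sqrt(3)))*8 = ((0 + 0)*(2*sqrt(3)))*8 = (0*(2*sqrt(3)))*8 = 0*8 = 0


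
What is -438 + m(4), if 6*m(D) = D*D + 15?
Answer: -2597/6 ≈ -432.83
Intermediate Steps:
m(D) = 5/2 + D**2/6 (m(D) = (D*D + 15)/6 = (D**2 + 15)/6 = (15 + D**2)/6 = 5/2 + D**2/6)
-438 + m(4) = -438 + (5/2 + (1/6)*4**2) = -438 + (5/2 + (1/6)*16) = -438 + (5/2 + 8/3) = -438 + 31/6 = -2597/6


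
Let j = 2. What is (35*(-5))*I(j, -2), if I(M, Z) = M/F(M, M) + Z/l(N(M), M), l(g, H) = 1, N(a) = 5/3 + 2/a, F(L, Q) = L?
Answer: 175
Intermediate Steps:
N(a) = 5/3 + 2/a (N(a) = 5*(⅓) + 2/a = 5/3 + 2/a)
I(M, Z) = 1 + Z (I(M, Z) = M/M + Z/1 = 1 + Z*1 = 1 + Z)
(35*(-5))*I(j, -2) = (35*(-5))*(1 - 2) = -175*(-1) = 175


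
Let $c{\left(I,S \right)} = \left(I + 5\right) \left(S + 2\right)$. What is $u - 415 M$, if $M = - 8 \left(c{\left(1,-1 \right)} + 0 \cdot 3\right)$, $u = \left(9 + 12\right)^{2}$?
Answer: $20361$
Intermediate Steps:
$c{\left(I,S \right)} = \left(2 + S\right) \left(5 + I\right)$ ($c{\left(I,S \right)} = \left(5 + I\right) \left(2 + S\right) = \left(2 + S\right) \left(5 + I\right)$)
$u = 441$ ($u = 21^{2} = 441$)
$M = -48$ ($M = - 8 \left(\left(10 + 2 \cdot 1 + 5 \left(-1\right) + 1 \left(-1\right)\right) + 0 \cdot 3\right) = - 8 \left(\left(10 + 2 - 5 - 1\right) + 0\right) = - 8 \left(6 + 0\right) = \left(-8\right) 6 = -48$)
$u - 415 M = 441 - -19920 = 441 + 19920 = 20361$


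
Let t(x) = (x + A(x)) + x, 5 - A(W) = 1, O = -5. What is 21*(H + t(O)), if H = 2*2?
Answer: -42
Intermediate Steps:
A(W) = 4 (A(W) = 5 - 1*1 = 5 - 1 = 4)
t(x) = 4 + 2*x (t(x) = (x + 4) + x = (4 + x) + x = 4 + 2*x)
H = 4
21*(H + t(O)) = 21*(4 + (4 + 2*(-5))) = 21*(4 + (4 - 10)) = 21*(4 - 6) = 21*(-2) = -42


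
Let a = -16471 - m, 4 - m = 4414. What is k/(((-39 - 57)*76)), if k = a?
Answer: 12061/7296 ≈ 1.6531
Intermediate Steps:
m = -4410 (m = 4 - 1*4414 = 4 - 4414 = -4410)
a = -12061 (a = -16471 - 1*(-4410) = -16471 + 4410 = -12061)
k = -12061
k/(((-39 - 57)*76)) = -12061*1/(76*(-39 - 57)) = -12061/((-96*76)) = -12061/(-7296) = -12061*(-1/7296) = 12061/7296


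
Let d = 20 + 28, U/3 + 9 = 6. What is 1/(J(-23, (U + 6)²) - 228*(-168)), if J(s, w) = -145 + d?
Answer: 1/38207 ≈ 2.6173e-5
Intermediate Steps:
U = -9 (U = -27 + 3*6 = -27 + 18 = -9)
d = 48
J(s, w) = -97 (J(s, w) = -145 + 48 = -97)
1/(J(-23, (U + 6)²) - 228*(-168)) = 1/(-97 - 228*(-168)) = 1/(-97 + 38304) = 1/38207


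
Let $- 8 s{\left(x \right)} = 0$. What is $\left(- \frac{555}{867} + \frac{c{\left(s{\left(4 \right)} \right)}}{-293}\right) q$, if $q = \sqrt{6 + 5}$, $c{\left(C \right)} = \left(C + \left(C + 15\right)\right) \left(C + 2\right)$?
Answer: $- \frac{62875 \sqrt{11}}{84677} \approx -2.4627$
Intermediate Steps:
$s{\left(x \right)} = 0$ ($s{\left(x \right)} = \left(- \frac{1}{8}\right) 0 = 0$)
$c{\left(C \right)} = \left(2 + C\right) \left(15 + 2 C\right)$ ($c{\left(C \right)} = \left(C + \left(15 + C\right)\right) \left(2 + C\right) = \left(15 + 2 C\right) \left(2 + C\right) = \left(2 + C\right) \left(15 + 2 C\right)$)
$q = \sqrt{11} \approx 3.3166$
$\left(- \frac{555}{867} + \frac{c{\left(s{\left(4 \right)} \right)}}{-293}\right) q = \left(- \frac{555}{867} + \frac{30 + 2 \cdot 0^{2} + 19 \cdot 0}{-293}\right) \sqrt{11} = \left(\left(-555\right) \frac{1}{867} + \left(30 + 2 \cdot 0 + 0\right) \left(- \frac{1}{293}\right)\right) \sqrt{11} = \left(- \frac{185}{289} + \left(30 + 0 + 0\right) \left(- \frac{1}{293}\right)\right) \sqrt{11} = \left(- \frac{185}{289} + 30 \left(- \frac{1}{293}\right)\right) \sqrt{11} = \left(- \frac{185}{289} - \frac{30}{293}\right) \sqrt{11} = - \frac{62875 \sqrt{11}}{84677}$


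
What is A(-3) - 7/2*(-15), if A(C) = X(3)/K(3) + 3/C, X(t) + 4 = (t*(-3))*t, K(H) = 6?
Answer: 139/3 ≈ 46.333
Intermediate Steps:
X(t) = -4 - 3*t² (X(t) = -4 + (t*(-3))*t = -4 + (-3*t)*t = -4 - 3*t²)
A(C) = -31/6 + 3/C (A(C) = (-4 - 3*3²)/6 + 3/C = (-4 - 3*9)*(⅙) + 3/C = (-4 - 27)*(⅙) + 3/C = -31*⅙ + 3/C = -31/6 + 3/C)
A(-3) - 7/2*(-15) = (-31/6 + 3/(-3)) - 7/2*(-15) = (-31/6 + 3*(-⅓)) - 7*½*(-15) = (-31/6 - 1) - 7/2*(-15) = -37/6 + 105/2 = 139/3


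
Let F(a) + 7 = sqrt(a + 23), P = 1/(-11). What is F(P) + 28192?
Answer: 28185 + 6*sqrt(77)/11 ≈ 28190.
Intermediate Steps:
P = -1/11 ≈ -0.090909
F(a) = -7 + sqrt(23 + a) (F(a) = -7 + sqrt(a + 23) = -7 + sqrt(23 + a))
F(P) + 28192 = (-7 + sqrt(23 - 1/11)) + 28192 = (-7 + sqrt(252/11)) + 28192 = (-7 + 6*sqrt(77)/11) + 28192 = 28185 + 6*sqrt(77)/11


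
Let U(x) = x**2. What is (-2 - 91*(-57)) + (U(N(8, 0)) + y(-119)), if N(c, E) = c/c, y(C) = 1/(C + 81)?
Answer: 197067/38 ≈ 5186.0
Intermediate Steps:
y(C) = 1/(81 + C)
N(c, E) = 1
(-2 - 91*(-57)) + (U(N(8, 0)) + y(-119)) = (-2 - 91*(-57)) + (1**2 + 1/(81 - 119)) = (-2 + 5187) + (1 + 1/(-38)) = 5185 + (1 - 1/38) = 5185 + 37/38 = 197067/38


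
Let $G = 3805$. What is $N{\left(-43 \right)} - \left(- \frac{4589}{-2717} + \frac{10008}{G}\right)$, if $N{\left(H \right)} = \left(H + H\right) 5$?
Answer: $- \frac{345390187}{795245} \approx -434.32$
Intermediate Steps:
$N{\left(H \right)} = 10 H$ ($N{\left(H \right)} = 2 H 5 = 10 H$)
$N{\left(-43 \right)} - \left(- \frac{4589}{-2717} + \frac{10008}{G}\right) = 10 \left(-43\right) - \left(- \frac{4589}{-2717} + \frac{10008}{3805}\right) = -430 - \left(\left(-4589\right) \left(- \frac{1}{2717}\right) + 10008 \cdot \frac{1}{3805}\right) = -430 - \left(\frac{353}{209} + \frac{10008}{3805}\right) = -430 - \frac{3434837}{795245} = - \frac{345390187}{795245}$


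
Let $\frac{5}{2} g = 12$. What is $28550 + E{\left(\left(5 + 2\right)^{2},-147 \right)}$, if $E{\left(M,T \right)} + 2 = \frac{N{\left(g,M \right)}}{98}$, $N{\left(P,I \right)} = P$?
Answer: $\frac{6994272}{245} \approx 28548.0$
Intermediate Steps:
$g = \frac{24}{5}$ ($g = \frac{2}{5} \cdot 12 = \frac{24}{5} \approx 4.8$)
$E{\left(M,T \right)} = - \frac{478}{245}$ ($E{\left(M,T \right)} = -2 + \frac{24}{5 \cdot 98} = -2 + \frac{24}{5} \cdot \frac{1}{98} = -2 + \frac{12}{245} = - \frac{478}{245}$)
$28550 + E{\left(\left(5 + 2\right)^{2},-147 \right)} = 28550 - \frac{478}{245} = \frac{6994272}{245}$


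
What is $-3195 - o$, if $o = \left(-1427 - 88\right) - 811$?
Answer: $-869$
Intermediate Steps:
$o = -2326$ ($o = -1515 - 811 = -2326$)
$-3195 - o = -3195 - -2326 = -3195 + 2326 = -869$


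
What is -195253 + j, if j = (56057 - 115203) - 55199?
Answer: -309598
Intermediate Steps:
j = -114345 (j = -59146 - 55199 = -114345)
-195253 + j = -195253 - 114345 = -309598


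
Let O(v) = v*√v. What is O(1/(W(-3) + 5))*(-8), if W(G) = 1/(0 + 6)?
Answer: -48*√186/961 ≈ -0.68120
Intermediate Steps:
W(G) = ⅙ (W(G) = 1/6 = ⅙)
O(v) = v^(3/2)
O(1/(W(-3) + 5))*(-8) = (1/(⅙ + 5))^(3/2)*(-8) = (1/(31/6))^(3/2)*(-8) = (6/31)^(3/2)*(-8) = (6*√186/961)*(-8) = -48*√186/961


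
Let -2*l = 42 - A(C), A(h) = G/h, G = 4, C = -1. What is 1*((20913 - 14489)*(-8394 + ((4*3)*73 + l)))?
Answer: -48443384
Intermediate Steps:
A(h) = 4/h
l = -23 (l = -(42 - 4/(-1))/2 = -(42 - 4*(-1))/2 = -(42 - 1*(-4))/2 = -(42 + 4)/2 = -½*46 = -23)
1*((20913 - 14489)*(-8394 + ((4*3)*73 + l))) = 1*((20913 - 14489)*(-8394 + ((4*3)*73 - 23))) = 1*(6424*(-8394 + (12*73 - 23))) = 1*(6424*(-8394 + (876 - 23))) = 1*(6424*(-8394 + 853)) = 1*(6424*(-7541)) = 1*(-48443384) = -48443384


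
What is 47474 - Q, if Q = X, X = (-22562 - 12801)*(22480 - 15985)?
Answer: 229730159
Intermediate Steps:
X = -229682685 (X = -35363*6495 = -229682685)
Q = -229682685
47474 - Q = 47474 - 1*(-229682685) = 47474 + 229682685 = 229730159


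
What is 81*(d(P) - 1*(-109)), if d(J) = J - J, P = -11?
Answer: 8829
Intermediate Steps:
d(J) = 0
81*(d(P) - 1*(-109)) = 81*(0 - 1*(-109)) = 81*(0 + 109) = 81*109 = 8829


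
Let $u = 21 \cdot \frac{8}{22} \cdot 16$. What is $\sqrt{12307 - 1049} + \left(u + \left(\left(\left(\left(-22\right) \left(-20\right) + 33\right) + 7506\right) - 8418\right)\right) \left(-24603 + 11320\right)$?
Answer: $\frac{46291255}{11} + \sqrt{11258} \approx 4.2084 \cdot 10^{6}$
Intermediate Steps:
$u = \frac{1344}{11}$ ($u = 21 \cdot 8 \cdot \frac{1}{22} \cdot 16 = 21 \cdot \frac{4}{11} \cdot 16 = \frac{84}{11} \cdot 16 = \frac{1344}{11} \approx 122.18$)
$\sqrt{12307 - 1049} + \left(u + \left(\left(\left(\left(-22\right) \left(-20\right) + 33\right) + 7506\right) - 8418\right)\right) \left(-24603 + 11320\right) = \sqrt{12307 - 1049} + \left(\frac{1344}{11} + \left(\left(\left(\left(-22\right) \left(-20\right) + 33\right) + 7506\right) - 8418\right)\right) \left(-24603 + 11320\right) = \sqrt{11258} + \left(\frac{1344}{11} + \left(\left(\left(440 + 33\right) + 7506\right) - 8418\right)\right) \left(-13283\right) = \sqrt{11258} + \left(\frac{1344}{11} + \left(\left(473 + 7506\right) - 8418\right)\right) \left(-13283\right) = \sqrt{11258} + \left(\frac{1344}{11} + \left(7979 - 8418\right)\right) \left(-13283\right) = \sqrt{11258} + \left(\frac{1344}{11} - 439\right) \left(-13283\right) = \sqrt{11258} - - \frac{46291255}{11} = \sqrt{11258} + \frac{46291255}{11} = \frac{46291255}{11} + \sqrt{11258}$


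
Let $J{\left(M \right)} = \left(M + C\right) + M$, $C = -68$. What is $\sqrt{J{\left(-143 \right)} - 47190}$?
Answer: $2 i \sqrt{11886} \approx 218.05 i$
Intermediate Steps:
$J{\left(M \right)} = -68 + 2 M$ ($J{\left(M \right)} = \left(M - 68\right) + M = \left(-68 + M\right) + M = -68 + 2 M$)
$\sqrt{J{\left(-143 \right)} - 47190} = \sqrt{\left(-68 + 2 \left(-143\right)\right) - 47190} = \sqrt{\left(-68 - 286\right) - 47190} = \sqrt{-354 - 47190} = \sqrt{-47544} = 2 i \sqrt{11886}$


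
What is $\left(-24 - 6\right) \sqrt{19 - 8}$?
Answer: $- 30 \sqrt{11} \approx -99.499$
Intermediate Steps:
$\left(-24 - 6\right) \sqrt{19 - 8} = - 30 \sqrt{19 - 8} = - 30 \sqrt{11}$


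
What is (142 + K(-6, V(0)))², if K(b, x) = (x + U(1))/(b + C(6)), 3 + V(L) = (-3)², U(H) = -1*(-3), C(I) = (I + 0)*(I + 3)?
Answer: 5175625/256 ≈ 20217.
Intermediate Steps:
C(I) = I*(3 + I)
U(H) = 3
V(L) = 6 (V(L) = -3 + (-3)² = -3 + 9 = 6)
K(b, x) = (3 + x)/(54 + b) (K(b, x) = (x + 3)/(b + 6*(3 + 6)) = (3 + x)/(b + 6*9) = (3 + x)/(b + 54) = (3 + x)/(54 + b))
(142 + K(-6, V(0)))² = (142 + (3 + 6)/(54 - 6))² = (142 + 9/48)² = (142 + (1/48)*9)² = (142 + 3/16)² = (2275/16)² = 5175625/256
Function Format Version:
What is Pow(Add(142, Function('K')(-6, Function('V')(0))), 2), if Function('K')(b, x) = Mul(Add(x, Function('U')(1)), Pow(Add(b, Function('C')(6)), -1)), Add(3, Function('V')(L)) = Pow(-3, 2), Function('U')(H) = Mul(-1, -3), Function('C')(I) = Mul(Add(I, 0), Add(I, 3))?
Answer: Rational(5175625, 256) ≈ 20217.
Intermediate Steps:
Function('C')(I) = Mul(I, Add(3, I))
Function('U')(H) = 3
Function('V')(L) = 6 (Function('V')(L) = Add(-3, Pow(-3, 2)) = Add(-3, 9) = 6)
Function('K')(b, x) = Mul(Pow(Add(54, b), -1), Add(3, x)) (Function('K')(b, x) = Mul(Add(x, 3), Pow(Add(b, Mul(6, Add(3, 6))), -1)) = Mul(Add(3, x), Pow(Add(b, Mul(6, 9)), -1)) = Mul(Add(3, x), Pow(Add(b, 54), -1)) = Mul(Add(3, x), Pow(Add(54, b), -1)) = Mul(Pow(Add(54, b), -1), Add(3, x)))
Pow(Add(142, Function('K')(-6, Function('V')(0))), 2) = Pow(Add(142, Mul(Pow(Add(54, -6), -1), Add(3, 6))), 2) = Pow(Add(142, Mul(Pow(48, -1), 9)), 2) = Pow(Add(142, Mul(Rational(1, 48), 9)), 2) = Pow(Add(142, Rational(3, 16)), 2) = Pow(Rational(2275, 16), 2) = Rational(5175625, 256)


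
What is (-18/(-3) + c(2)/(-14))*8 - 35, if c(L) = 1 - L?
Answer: 95/7 ≈ 13.571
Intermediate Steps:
(-18/(-3) + c(2)/(-14))*8 - 35 = (-18/(-3) + (1 - 1*2)/(-14))*8 - 35 = (-18*(-1/3) + (1 - 2)*(-1/14))*8 - 35 = (6 - 1*(-1/14))*8 - 35 = (6 + 1/14)*8 - 35 = (85/14)*8 - 35 = 340/7 - 35 = 95/7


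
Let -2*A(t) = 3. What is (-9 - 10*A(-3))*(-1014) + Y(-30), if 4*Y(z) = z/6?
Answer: -24341/4 ≈ -6085.3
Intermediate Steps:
Y(z) = z/24 (Y(z) = (z/6)/4 = z/24)
A(t) = -3/2 (A(t) = -1/2*3 = -3/2)
(-9 - 10*A(-3))*(-1014) + Y(-30) = (-9 - 10*(-3/2))*(-1014) + (1/24)*(-30) = (-9 + 15)*(-1014) - 5/4 = 6*(-1014) - 5/4 = -6084 - 5/4 = -24341/4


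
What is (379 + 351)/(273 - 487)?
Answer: -365/107 ≈ -3.4112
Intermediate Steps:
(379 + 351)/(273 - 487) = 730/(-214) = 730*(-1/214) = -365/107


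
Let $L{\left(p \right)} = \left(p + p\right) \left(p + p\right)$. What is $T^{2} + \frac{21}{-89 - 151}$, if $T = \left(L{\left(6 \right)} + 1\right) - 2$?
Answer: $\frac{1635913}{80} \approx 20449.0$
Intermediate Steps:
$L{\left(p \right)} = 4 p^{2}$ ($L{\left(p \right)} = 2 p 2 p = 4 p^{2}$)
$T = 143$ ($T = \left(4 \cdot 6^{2} + 1\right) - 2 = \left(4 \cdot 36 + 1\right) - 2 = \left(144 + 1\right) - 2 = 145 - 2 = 143$)
$T^{2} + \frac{21}{-89 - 151} = 143^{2} + \frac{21}{-89 - 151} = 20449 + \frac{21}{-240} = 20449 + 21 \left(- \frac{1}{240}\right) = 20449 - \frac{7}{80} = \frac{1635913}{80}$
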